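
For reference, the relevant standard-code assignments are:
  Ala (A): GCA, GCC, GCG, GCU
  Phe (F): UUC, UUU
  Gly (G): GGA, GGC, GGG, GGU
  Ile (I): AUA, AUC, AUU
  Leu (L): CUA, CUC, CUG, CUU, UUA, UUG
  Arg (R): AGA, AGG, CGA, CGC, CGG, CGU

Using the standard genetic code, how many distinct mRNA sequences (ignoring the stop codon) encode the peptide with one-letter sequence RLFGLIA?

Arg: 6 codons.
Leu: 6 codons.
Phe: 2 codons.
Gly: 4 codons.
Leu: 6 codons.
Ile: 3 codons.
Ala: 4 codons.
6 × 6 × 2 × 4 × 6 × 3 × 4 = 20736.

20736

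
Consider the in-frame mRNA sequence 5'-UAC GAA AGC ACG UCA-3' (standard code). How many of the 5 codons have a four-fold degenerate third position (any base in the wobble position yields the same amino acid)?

Codon 1 UAC (Tyr): third position 2-fold.
Codon 2 GAA (Glu): third position 2-fold.
Codon 3 AGC (Ser): third position 2-fold.
Codon 4 ACG (Thr): third position 4-fold.
Codon 5 UCA (Ser): third position 4-fold.
Four-fold degenerate third positions: 2.

2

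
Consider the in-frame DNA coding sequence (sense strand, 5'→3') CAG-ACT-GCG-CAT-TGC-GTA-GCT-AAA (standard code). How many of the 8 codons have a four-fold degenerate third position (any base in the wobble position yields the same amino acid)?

4

Codon 1 CAG (Gln): third position 2-fold.
Codon 2 ACT (Thr): third position 4-fold.
Codon 3 GCG (Ala): third position 4-fold.
Codon 4 CAT (His): third position 2-fold.
Codon 5 TGC (Cys): third position 2-fold.
Codon 6 GTA (Val): third position 4-fold.
Codon 7 GCT (Ala): third position 4-fold.
Codon 8 AAA (Lys): third position 2-fold.
Four-fold degenerate third positions: 4.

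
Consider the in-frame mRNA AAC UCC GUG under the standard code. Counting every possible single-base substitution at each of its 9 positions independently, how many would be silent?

Codon 1 (AAC, Asn): 1 synonymous substitution.
Codon 2 (UCC, Ser): 3 synonymous substitutions.
Codon 3 (GUG, Val): 3 synonymous substitutions.
Total: 1 + 3 + 3 = 7.

7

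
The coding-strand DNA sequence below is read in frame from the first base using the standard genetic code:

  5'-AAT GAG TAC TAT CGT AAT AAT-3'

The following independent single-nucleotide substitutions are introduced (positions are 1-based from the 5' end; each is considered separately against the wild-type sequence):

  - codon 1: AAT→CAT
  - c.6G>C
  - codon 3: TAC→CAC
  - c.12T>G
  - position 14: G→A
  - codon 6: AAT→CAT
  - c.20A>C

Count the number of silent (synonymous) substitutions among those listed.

Codon 1: AAT (Asn) → CAT (His) — missense.
Codon 2: GAG (Glu) → GAC (Asp) — missense.
Codon 3: TAC (Tyr) → CAC (His) — missense.
Codon 4: TAT (Tyr) → TAG (Stop) — nonsense.
Codon 5: CGT (Arg) → CAT (His) — missense.
Codon 6: AAT (Asn) → CAT (His) — missense.
Codon 7: AAT (Asn) → ACT (Thr) — missense.
Synonymous: 0 of 7.

0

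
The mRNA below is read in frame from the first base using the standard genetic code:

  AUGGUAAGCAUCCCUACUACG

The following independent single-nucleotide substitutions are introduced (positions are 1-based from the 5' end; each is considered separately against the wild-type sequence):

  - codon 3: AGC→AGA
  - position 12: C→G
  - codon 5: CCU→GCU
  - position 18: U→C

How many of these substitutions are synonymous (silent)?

1

Codon 3: AGC (Ser) → AGA (Arg) — missense.
Codon 4: AUC (Ile) → AUG (Met) — missense.
Codon 5: CCU (Pro) → GCU (Ala) — missense.
Codon 6: ACU (Thr) → ACC (Thr) — synonymous.
Synonymous: 1 of 4.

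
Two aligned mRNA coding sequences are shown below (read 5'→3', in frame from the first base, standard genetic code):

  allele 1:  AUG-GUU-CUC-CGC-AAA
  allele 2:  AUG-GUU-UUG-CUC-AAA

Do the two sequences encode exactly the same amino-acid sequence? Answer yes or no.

Codon 1: AUG Met / AUG Met — identical.
Codon 2: GUU Val / GUU Val — identical.
Codon 3: CUC Leu / UUG Leu — synonymous.
Codon 4: CGC Arg / CUC Leu — nonsynonymous.
Codon 5: AAA Lys / AAA Lys — identical.
Nonsynonymous differences: 1 → different protein.

no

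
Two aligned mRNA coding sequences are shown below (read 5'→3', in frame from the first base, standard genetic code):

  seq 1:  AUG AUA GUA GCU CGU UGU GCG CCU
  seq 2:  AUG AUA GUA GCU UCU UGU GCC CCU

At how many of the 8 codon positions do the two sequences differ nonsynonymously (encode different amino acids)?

Codon 1: AUG Met / AUG Met — identical.
Codon 2: AUA Ile / AUA Ile — identical.
Codon 3: GUA Val / GUA Val — identical.
Codon 4: GCU Ala / GCU Ala — identical.
Codon 5: CGU Arg / UCU Ser — nonsynonymous.
Codon 6: UGU Cys / UGU Cys — identical.
Codon 7: GCG Ala / GCC Ala — synonymous.
Codon 8: CCU Pro / CCU Pro — identical.
Nonsynonymous differences: 1.

1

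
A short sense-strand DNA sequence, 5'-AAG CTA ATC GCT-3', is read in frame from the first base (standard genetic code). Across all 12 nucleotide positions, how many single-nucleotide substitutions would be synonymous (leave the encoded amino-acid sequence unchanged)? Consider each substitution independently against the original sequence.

10

Codon 1 (AAG, Lys): 1 synonymous substitution.
Codon 2 (CTA, Leu): 4 synonymous substitutions.
Codon 3 (ATC, Ile): 2 synonymous substitutions.
Codon 4 (GCT, Ala): 3 synonymous substitutions.
Total: 1 + 4 + 2 + 3 = 10.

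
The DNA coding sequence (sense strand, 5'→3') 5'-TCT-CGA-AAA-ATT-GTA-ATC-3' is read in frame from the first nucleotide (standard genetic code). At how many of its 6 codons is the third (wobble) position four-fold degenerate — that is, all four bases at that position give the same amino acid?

3

Codon 1 TCT (Ser): third position 4-fold.
Codon 2 CGA (Arg): third position 4-fold.
Codon 3 AAA (Lys): third position 2-fold.
Codon 4 ATT (Ile): third position 3-fold.
Codon 5 GTA (Val): third position 4-fold.
Codon 6 ATC (Ile): third position 3-fold.
Four-fold degenerate third positions: 3.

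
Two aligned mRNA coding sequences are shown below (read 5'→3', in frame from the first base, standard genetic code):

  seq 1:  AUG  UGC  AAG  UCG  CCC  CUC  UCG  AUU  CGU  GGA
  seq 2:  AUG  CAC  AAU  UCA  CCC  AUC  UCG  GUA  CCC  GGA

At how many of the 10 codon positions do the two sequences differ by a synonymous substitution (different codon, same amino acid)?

Codon 1: AUG Met / AUG Met — identical.
Codon 2: UGC Cys / CAC His — nonsynonymous.
Codon 3: AAG Lys / AAU Asn — nonsynonymous.
Codon 4: UCG Ser / UCA Ser — synonymous.
Codon 5: CCC Pro / CCC Pro — identical.
Codon 6: CUC Leu / AUC Ile — nonsynonymous.
Codon 7: UCG Ser / UCG Ser — identical.
Codon 8: AUU Ile / GUA Val — nonsynonymous.
Codon 9: CGU Arg / CCC Pro — nonsynonymous.
Codon 10: GGA Gly / GGA Gly — identical.
Synonymous differences: 1.

1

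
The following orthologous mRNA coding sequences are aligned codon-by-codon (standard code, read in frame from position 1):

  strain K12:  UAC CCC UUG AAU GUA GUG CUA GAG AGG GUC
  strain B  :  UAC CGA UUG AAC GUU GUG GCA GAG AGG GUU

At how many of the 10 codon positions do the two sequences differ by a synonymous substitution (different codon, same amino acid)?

3

Codon 1: UAC Tyr / UAC Tyr — identical.
Codon 2: CCC Pro / CGA Arg — nonsynonymous.
Codon 3: UUG Leu / UUG Leu — identical.
Codon 4: AAU Asn / AAC Asn — synonymous.
Codon 5: GUA Val / GUU Val — synonymous.
Codon 6: GUG Val / GUG Val — identical.
Codon 7: CUA Leu / GCA Ala — nonsynonymous.
Codon 8: GAG Glu / GAG Glu — identical.
Codon 9: AGG Arg / AGG Arg — identical.
Codon 10: GUC Val / GUU Val — synonymous.
Synonymous differences: 3.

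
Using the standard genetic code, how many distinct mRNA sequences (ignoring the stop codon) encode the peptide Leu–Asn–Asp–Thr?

Leu: 6 codons.
Asn: 2 codons.
Asp: 2 codons.
Thr: 4 codons.
6 × 2 × 2 × 4 = 96.

96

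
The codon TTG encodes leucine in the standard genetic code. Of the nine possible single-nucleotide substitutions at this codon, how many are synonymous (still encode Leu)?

Position 1: CTG → 1 synonymous.
Position 2: none → 0 synonymous.
Position 3: TTA → 1 synonymous.
Total: 1 + 0 + 1 = 2.

2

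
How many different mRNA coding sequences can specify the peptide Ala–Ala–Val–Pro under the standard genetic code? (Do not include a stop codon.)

256

Ala: 4 codons.
Ala: 4 codons.
Val: 4 codons.
Pro: 4 codons.
4 × 4 × 4 × 4 = 256.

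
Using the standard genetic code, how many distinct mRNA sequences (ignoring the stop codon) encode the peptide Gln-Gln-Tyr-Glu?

16

Gln: 2 codons.
Gln: 2 codons.
Tyr: 2 codons.
Glu: 2 codons.
2 × 2 × 2 × 2 = 16.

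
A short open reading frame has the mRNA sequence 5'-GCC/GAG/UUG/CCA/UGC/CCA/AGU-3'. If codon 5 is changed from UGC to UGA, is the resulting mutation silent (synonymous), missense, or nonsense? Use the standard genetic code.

Position 15 falls in codon 5: UGC → Cys.
After the substitution the codon is UGA → Stop.
The new codon is a stop codon, so this is a nonsense mutation.

nonsense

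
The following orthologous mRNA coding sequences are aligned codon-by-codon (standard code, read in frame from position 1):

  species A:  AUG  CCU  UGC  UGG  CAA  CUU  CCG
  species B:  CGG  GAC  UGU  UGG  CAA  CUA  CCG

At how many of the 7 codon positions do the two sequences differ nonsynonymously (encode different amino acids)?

Codon 1: AUG Met / CGG Arg — nonsynonymous.
Codon 2: CCU Pro / GAC Asp — nonsynonymous.
Codon 3: UGC Cys / UGU Cys — synonymous.
Codon 4: UGG Trp / UGG Trp — identical.
Codon 5: CAA Gln / CAA Gln — identical.
Codon 6: CUU Leu / CUA Leu — synonymous.
Codon 7: CCG Pro / CCG Pro — identical.
Nonsynonymous differences: 2.

2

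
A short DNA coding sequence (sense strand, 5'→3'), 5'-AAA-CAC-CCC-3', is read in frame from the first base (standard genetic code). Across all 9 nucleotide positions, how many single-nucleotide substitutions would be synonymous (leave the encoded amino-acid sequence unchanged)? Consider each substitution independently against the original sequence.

Codon 1 (AAA, Lys): 1 synonymous substitution.
Codon 2 (CAC, His): 1 synonymous substitution.
Codon 3 (CCC, Pro): 3 synonymous substitutions.
Total: 1 + 1 + 3 = 5.

5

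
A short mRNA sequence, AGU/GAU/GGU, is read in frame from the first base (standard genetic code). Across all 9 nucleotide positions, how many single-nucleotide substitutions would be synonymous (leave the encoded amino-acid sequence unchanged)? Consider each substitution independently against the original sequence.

Codon 1 (AGU, Ser): 1 synonymous substitution.
Codon 2 (GAU, Asp): 1 synonymous substitution.
Codon 3 (GGU, Gly): 3 synonymous substitutions.
Total: 1 + 1 + 3 = 5.

5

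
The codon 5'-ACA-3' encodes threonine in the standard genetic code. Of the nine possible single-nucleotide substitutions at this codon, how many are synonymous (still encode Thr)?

Position 1: none → 0 synonymous.
Position 2: none → 0 synonymous.
Position 3: ACU, ACC, ACG → 3 synonymous.
Total: 0 + 0 + 3 = 3.

3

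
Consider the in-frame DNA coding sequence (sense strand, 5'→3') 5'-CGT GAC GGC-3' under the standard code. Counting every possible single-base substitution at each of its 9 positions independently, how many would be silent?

7

Codon 1 (CGT, Arg): 3 synonymous substitutions.
Codon 2 (GAC, Asp): 1 synonymous substitution.
Codon 3 (GGC, Gly): 3 synonymous substitutions.
Total: 3 + 1 + 3 = 7.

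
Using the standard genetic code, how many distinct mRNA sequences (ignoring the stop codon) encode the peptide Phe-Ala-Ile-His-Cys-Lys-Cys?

384

Phe: 2 codons.
Ala: 4 codons.
Ile: 3 codons.
His: 2 codons.
Cys: 2 codons.
Lys: 2 codons.
Cys: 2 codons.
2 × 4 × 3 × 2 × 2 × 2 × 2 = 384.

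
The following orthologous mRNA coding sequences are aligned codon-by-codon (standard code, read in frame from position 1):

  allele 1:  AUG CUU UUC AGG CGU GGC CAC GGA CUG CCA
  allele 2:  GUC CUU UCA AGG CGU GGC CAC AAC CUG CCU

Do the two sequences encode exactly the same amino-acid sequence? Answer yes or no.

no

Codon 1: AUG Met / GUC Val — nonsynonymous.
Codon 2: CUU Leu / CUU Leu — identical.
Codon 3: UUC Phe / UCA Ser — nonsynonymous.
Codon 4: AGG Arg / AGG Arg — identical.
Codon 5: CGU Arg / CGU Arg — identical.
Codon 6: GGC Gly / GGC Gly — identical.
Codon 7: CAC His / CAC His — identical.
Codon 8: GGA Gly / AAC Asn — nonsynonymous.
Codon 9: CUG Leu / CUG Leu — identical.
Codon 10: CCA Pro / CCU Pro — synonymous.
Nonsynonymous differences: 3 → different protein.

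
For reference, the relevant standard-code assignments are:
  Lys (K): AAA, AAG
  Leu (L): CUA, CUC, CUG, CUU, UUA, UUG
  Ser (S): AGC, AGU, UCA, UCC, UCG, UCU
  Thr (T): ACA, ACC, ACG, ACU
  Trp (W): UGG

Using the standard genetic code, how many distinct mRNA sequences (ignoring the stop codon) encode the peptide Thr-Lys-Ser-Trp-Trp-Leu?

288

Thr: 4 codons.
Lys: 2 codons.
Ser: 6 codons.
Trp: 1 codon.
Trp: 1 codon.
Leu: 6 codons.
4 × 2 × 6 × 1 × 1 × 6 = 288.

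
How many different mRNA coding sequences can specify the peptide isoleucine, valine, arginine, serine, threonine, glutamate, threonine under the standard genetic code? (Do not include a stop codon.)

13824

Ile: 3 codons.
Val: 4 codons.
Arg: 6 codons.
Ser: 6 codons.
Thr: 4 codons.
Glu: 2 codons.
Thr: 4 codons.
3 × 4 × 6 × 6 × 4 × 2 × 4 = 13824.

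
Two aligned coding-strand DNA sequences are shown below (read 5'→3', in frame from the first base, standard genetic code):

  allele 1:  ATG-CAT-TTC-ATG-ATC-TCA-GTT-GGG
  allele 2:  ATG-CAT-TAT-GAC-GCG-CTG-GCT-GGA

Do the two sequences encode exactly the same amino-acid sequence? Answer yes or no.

Codon 1: ATG Met / ATG Met — identical.
Codon 2: CAT His / CAT His — identical.
Codon 3: TTC Phe / TAT Tyr — nonsynonymous.
Codon 4: ATG Met / GAC Asp — nonsynonymous.
Codon 5: ATC Ile / GCG Ala — nonsynonymous.
Codon 6: TCA Ser / CTG Leu — nonsynonymous.
Codon 7: GTT Val / GCT Ala — nonsynonymous.
Codon 8: GGG Gly / GGA Gly — synonymous.
Nonsynonymous differences: 5 → different protein.

no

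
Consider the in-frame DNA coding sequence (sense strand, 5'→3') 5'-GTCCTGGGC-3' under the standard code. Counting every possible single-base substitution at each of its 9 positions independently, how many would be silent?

Codon 1 (GTC, Val): 3 synonymous substitutions.
Codon 2 (CTG, Leu): 4 synonymous substitutions.
Codon 3 (GGC, Gly): 3 synonymous substitutions.
Total: 3 + 4 + 3 = 10.

10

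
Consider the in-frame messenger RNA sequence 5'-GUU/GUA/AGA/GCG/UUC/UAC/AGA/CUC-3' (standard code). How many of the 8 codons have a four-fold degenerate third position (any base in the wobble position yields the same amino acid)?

Codon 1 GUU (Val): third position 4-fold.
Codon 2 GUA (Val): third position 4-fold.
Codon 3 AGA (Arg): third position 2-fold.
Codon 4 GCG (Ala): third position 4-fold.
Codon 5 UUC (Phe): third position 2-fold.
Codon 6 UAC (Tyr): third position 2-fold.
Codon 7 AGA (Arg): third position 2-fold.
Codon 8 CUC (Leu): third position 4-fold.
Four-fold degenerate third positions: 4.

4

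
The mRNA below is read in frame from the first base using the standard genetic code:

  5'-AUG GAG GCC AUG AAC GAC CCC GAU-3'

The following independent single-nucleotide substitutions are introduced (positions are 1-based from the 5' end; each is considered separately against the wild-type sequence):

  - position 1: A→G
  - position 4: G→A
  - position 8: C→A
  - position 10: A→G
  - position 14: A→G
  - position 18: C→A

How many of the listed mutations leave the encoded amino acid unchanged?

0

Codon 1: AUG (Met) → GUG (Val) — missense.
Codon 2: GAG (Glu) → AAG (Lys) — missense.
Codon 3: GCC (Ala) → GAC (Asp) — missense.
Codon 4: AUG (Met) → GUG (Val) — missense.
Codon 5: AAC (Asn) → AGC (Ser) — missense.
Codon 6: GAC (Asp) → GAA (Glu) — missense.
Synonymous: 0 of 6.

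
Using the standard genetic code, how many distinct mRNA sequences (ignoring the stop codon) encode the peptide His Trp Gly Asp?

16

His: 2 codons.
Trp: 1 codon.
Gly: 4 codons.
Asp: 2 codons.
2 × 1 × 4 × 2 = 16.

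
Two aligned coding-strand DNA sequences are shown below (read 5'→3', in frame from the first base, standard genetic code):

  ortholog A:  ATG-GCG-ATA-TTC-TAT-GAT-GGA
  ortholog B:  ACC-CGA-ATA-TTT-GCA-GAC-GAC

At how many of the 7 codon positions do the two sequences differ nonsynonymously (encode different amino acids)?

Codon 1: ATG Met / ACC Thr — nonsynonymous.
Codon 2: GCG Ala / CGA Arg — nonsynonymous.
Codon 3: ATA Ile / ATA Ile — identical.
Codon 4: TTC Phe / TTT Phe — synonymous.
Codon 5: TAT Tyr / GCA Ala — nonsynonymous.
Codon 6: GAT Asp / GAC Asp — synonymous.
Codon 7: GGA Gly / GAC Asp — nonsynonymous.
Nonsynonymous differences: 4.

4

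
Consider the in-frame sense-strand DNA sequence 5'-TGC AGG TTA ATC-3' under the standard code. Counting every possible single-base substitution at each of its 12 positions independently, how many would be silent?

Codon 1 (TGC, Cys): 1 synonymous substitution.
Codon 2 (AGG, Arg): 2 synonymous substitutions.
Codon 3 (TTA, Leu): 2 synonymous substitutions.
Codon 4 (ATC, Ile): 2 synonymous substitutions.
Total: 1 + 2 + 2 + 2 = 7.

7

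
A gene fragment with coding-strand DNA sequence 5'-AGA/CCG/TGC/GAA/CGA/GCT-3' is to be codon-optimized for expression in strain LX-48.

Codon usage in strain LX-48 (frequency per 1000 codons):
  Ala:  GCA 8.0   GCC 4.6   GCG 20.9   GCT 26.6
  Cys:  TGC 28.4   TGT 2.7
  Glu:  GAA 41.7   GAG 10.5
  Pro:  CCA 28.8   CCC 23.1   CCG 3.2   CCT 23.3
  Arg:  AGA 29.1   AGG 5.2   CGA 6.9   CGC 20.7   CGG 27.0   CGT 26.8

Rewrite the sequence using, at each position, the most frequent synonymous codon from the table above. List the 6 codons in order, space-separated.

AGA CCA TGC GAA AGA GCT

Codon 1 (Arg): best is AGA at 29.1.
Codon 2 (Pro): best is CCA at 28.8.
Codon 3 (Cys): best is TGC at 28.4.
Codon 4 (Glu): best is GAA at 41.7.
Codon 5 (Arg): best is AGA at 29.1.
Codon 6 (Ala): best is GCT at 26.6.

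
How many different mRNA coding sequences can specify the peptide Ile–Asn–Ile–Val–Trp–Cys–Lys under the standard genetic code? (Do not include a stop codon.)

Ile: 3 codons.
Asn: 2 codons.
Ile: 3 codons.
Val: 4 codons.
Trp: 1 codon.
Cys: 2 codons.
Lys: 2 codons.
3 × 2 × 3 × 4 × 1 × 2 × 2 = 288.

288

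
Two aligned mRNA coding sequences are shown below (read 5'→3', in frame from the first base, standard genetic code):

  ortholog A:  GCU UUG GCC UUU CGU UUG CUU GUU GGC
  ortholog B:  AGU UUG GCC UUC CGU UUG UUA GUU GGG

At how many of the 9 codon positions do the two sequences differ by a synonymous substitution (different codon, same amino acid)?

Codon 1: GCU Ala / AGU Ser — nonsynonymous.
Codon 2: UUG Leu / UUG Leu — identical.
Codon 3: GCC Ala / GCC Ala — identical.
Codon 4: UUU Phe / UUC Phe — synonymous.
Codon 5: CGU Arg / CGU Arg — identical.
Codon 6: UUG Leu / UUG Leu — identical.
Codon 7: CUU Leu / UUA Leu — synonymous.
Codon 8: GUU Val / GUU Val — identical.
Codon 9: GGC Gly / GGG Gly — synonymous.
Synonymous differences: 3.

3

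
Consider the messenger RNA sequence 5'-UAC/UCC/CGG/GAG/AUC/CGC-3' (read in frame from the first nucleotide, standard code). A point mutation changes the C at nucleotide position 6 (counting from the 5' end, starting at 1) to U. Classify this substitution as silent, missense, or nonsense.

silent

Position 6 falls in codon 2: UCC → Ser.
After the substitution the codon is UCU → Ser.
Both encode Ser, so the change is synonymous.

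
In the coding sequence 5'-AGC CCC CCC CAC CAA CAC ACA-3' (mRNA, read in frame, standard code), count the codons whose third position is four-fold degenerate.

3

Codon 1 AGC (Ser): third position 2-fold.
Codon 2 CCC (Pro): third position 4-fold.
Codon 3 CCC (Pro): third position 4-fold.
Codon 4 CAC (His): third position 2-fold.
Codon 5 CAA (Gln): third position 2-fold.
Codon 6 CAC (His): third position 2-fold.
Codon 7 ACA (Thr): third position 4-fold.
Four-fold degenerate third positions: 3.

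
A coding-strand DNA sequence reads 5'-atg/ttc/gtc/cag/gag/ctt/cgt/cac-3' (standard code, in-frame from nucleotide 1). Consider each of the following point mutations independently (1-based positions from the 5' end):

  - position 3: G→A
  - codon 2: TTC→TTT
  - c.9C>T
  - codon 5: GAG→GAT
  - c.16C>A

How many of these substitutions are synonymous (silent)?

Codon 1: ATG (Met) → ATA (Ile) — missense.
Codon 2: TTC (Phe) → TTT (Phe) — synonymous.
Codon 3: GTC (Val) → GTT (Val) — synonymous.
Codon 5: GAG (Glu) → GAT (Asp) — missense.
Codon 6: CTT (Leu) → ATT (Ile) — missense.
Synonymous: 2 of 5.

2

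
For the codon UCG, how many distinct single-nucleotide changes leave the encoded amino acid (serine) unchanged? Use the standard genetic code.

Position 1: none → 0 synonymous.
Position 2: none → 0 synonymous.
Position 3: UCU, UCC, UCA → 3 synonymous.
Total: 0 + 0 + 3 = 3.

3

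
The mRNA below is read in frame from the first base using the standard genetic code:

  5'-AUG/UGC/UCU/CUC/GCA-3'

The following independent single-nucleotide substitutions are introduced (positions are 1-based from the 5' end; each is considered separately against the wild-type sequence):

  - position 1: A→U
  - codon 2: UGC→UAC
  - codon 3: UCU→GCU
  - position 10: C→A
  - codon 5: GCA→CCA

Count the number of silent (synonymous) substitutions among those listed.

0

Codon 1: AUG (Met) → UUG (Leu) — missense.
Codon 2: UGC (Cys) → UAC (Tyr) — missense.
Codon 3: UCU (Ser) → GCU (Ala) — missense.
Codon 4: CUC (Leu) → AUC (Ile) — missense.
Codon 5: GCA (Ala) → CCA (Pro) — missense.
Synonymous: 0 of 5.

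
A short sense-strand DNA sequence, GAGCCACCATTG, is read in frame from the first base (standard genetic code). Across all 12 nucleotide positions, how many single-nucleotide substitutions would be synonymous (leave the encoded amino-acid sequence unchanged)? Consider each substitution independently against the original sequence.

9

Codon 1 (GAG, Glu): 1 synonymous substitution.
Codon 2 (CCA, Pro): 3 synonymous substitutions.
Codon 3 (CCA, Pro): 3 synonymous substitutions.
Codon 4 (TTG, Leu): 2 synonymous substitutions.
Total: 1 + 3 + 3 + 2 = 9.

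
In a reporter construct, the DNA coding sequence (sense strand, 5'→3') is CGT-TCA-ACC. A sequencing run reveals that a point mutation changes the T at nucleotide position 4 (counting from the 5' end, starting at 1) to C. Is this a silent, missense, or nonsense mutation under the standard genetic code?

missense

Position 4 falls in codon 2: TCA → Ser.
After the substitution the codon is CCA → Pro.
Ser ≠ Pro, so this is a missense mutation.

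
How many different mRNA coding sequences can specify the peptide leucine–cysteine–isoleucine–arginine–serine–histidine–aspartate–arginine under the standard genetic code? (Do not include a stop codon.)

31104

Leu: 6 codons.
Cys: 2 codons.
Ile: 3 codons.
Arg: 6 codons.
Ser: 6 codons.
His: 2 codons.
Asp: 2 codons.
Arg: 6 codons.
6 × 2 × 3 × 6 × 6 × 2 × 2 × 6 = 31104.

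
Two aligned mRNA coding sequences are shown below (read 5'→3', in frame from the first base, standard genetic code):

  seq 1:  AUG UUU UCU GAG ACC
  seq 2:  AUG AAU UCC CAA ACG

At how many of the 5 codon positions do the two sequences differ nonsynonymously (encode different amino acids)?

Codon 1: AUG Met / AUG Met — identical.
Codon 2: UUU Phe / AAU Asn — nonsynonymous.
Codon 3: UCU Ser / UCC Ser — synonymous.
Codon 4: GAG Glu / CAA Gln — nonsynonymous.
Codon 5: ACC Thr / ACG Thr — synonymous.
Nonsynonymous differences: 2.

2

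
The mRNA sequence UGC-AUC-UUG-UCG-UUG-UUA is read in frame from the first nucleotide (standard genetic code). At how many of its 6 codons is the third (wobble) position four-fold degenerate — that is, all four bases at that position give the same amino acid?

Codon 1 UGC (Cys): third position 2-fold.
Codon 2 AUC (Ile): third position 3-fold.
Codon 3 UUG (Leu): third position 2-fold.
Codon 4 UCG (Ser): third position 4-fold.
Codon 5 UUG (Leu): third position 2-fold.
Codon 6 UUA (Leu): third position 2-fold.
Four-fold degenerate third positions: 1.

1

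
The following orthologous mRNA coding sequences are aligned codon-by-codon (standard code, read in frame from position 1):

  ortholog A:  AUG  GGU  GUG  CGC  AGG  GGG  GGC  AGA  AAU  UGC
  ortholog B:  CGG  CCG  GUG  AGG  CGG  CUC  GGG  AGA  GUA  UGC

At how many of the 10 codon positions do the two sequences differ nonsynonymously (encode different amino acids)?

Codon 1: AUG Met / CGG Arg — nonsynonymous.
Codon 2: GGU Gly / CCG Pro — nonsynonymous.
Codon 3: GUG Val / GUG Val — identical.
Codon 4: CGC Arg / AGG Arg — synonymous.
Codon 5: AGG Arg / CGG Arg — synonymous.
Codon 6: GGG Gly / CUC Leu — nonsynonymous.
Codon 7: GGC Gly / GGG Gly — synonymous.
Codon 8: AGA Arg / AGA Arg — identical.
Codon 9: AAU Asn / GUA Val — nonsynonymous.
Codon 10: UGC Cys / UGC Cys — identical.
Nonsynonymous differences: 4.

4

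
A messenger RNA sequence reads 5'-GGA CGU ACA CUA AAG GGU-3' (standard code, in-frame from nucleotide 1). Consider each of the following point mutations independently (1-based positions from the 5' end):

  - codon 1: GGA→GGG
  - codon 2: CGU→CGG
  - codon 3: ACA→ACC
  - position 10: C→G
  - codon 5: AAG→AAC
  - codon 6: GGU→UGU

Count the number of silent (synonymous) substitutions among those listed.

3

Codon 1: GGA (Gly) → GGG (Gly) — synonymous.
Codon 2: CGU (Arg) → CGG (Arg) — synonymous.
Codon 3: ACA (Thr) → ACC (Thr) — synonymous.
Codon 4: CUA (Leu) → GUA (Val) — missense.
Codon 5: AAG (Lys) → AAC (Asn) — missense.
Codon 6: GGU (Gly) → UGU (Cys) — missense.
Synonymous: 3 of 6.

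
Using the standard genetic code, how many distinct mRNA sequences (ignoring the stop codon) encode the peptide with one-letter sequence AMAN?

32

Ala: 4 codons.
Met: 1 codon.
Ala: 4 codons.
Asn: 2 codons.
4 × 1 × 4 × 2 = 32.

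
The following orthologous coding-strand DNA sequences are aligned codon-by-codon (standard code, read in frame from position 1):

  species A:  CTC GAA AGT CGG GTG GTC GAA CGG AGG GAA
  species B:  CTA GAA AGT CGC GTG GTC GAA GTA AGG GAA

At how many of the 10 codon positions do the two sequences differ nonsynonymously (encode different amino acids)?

Codon 1: CTC Leu / CTA Leu — synonymous.
Codon 2: GAA Glu / GAA Glu — identical.
Codon 3: AGT Ser / AGT Ser — identical.
Codon 4: CGG Arg / CGC Arg — synonymous.
Codon 5: GTG Val / GTG Val — identical.
Codon 6: GTC Val / GTC Val — identical.
Codon 7: GAA Glu / GAA Glu — identical.
Codon 8: CGG Arg / GTA Val — nonsynonymous.
Codon 9: AGG Arg / AGG Arg — identical.
Codon 10: GAA Glu / GAA Glu — identical.
Nonsynonymous differences: 1.

1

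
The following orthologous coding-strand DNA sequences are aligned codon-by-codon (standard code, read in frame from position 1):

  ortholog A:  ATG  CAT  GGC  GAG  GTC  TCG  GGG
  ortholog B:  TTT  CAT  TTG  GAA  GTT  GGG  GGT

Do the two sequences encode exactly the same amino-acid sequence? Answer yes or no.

no

Codon 1: ATG Met / TTT Phe — nonsynonymous.
Codon 2: CAT His / CAT His — identical.
Codon 3: GGC Gly / TTG Leu — nonsynonymous.
Codon 4: GAG Glu / GAA Glu — synonymous.
Codon 5: GTC Val / GTT Val — synonymous.
Codon 6: TCG Ser / GGG Gly — nonsynonymous.
Codon 7: GGG Gly / GGT Gly — synonymous.
Nonsynonymous differences: 3 → different protein.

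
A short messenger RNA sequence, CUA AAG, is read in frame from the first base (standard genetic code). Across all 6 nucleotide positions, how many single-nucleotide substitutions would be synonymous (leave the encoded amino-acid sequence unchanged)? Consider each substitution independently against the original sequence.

5

Codon 1 (CUA, Leu): 4 synonymous substitutions.
Codon 2 (AAG, Lys): 1 synonymous substitution.
Total: 4 + 1 = 5.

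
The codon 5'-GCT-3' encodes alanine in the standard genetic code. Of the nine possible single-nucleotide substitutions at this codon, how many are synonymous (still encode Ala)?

3

Position 1: none → 0 synonymous.
Position 2: none → 0 synonymous.
Position 3: GCC, GCA, GCG → 3 synonymous.
Total: 0 + 0 + 3 = 3.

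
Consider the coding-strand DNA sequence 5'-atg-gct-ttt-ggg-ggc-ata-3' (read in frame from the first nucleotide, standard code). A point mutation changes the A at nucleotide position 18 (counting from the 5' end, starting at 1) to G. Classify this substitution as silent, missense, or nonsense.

missense

Position 18 falls in codon 6: ATA → Ile.
After the substitution the codon is ATG → Met.
Ile ≠ Met, so this is a missense mutation.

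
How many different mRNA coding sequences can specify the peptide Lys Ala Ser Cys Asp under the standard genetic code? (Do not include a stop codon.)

Lys: 2 codons.
Ala: 4 codons.
Ser: 6 codons.
Cys: 2 codons.
Asp: 2 codons.
2 × 4 × 6 × 2 × 2 = 192.

192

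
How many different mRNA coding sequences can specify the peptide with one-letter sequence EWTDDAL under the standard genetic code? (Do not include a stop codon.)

768

Glu: 2 codons.
Trp: 1 codon.
Thr: 4 codons.
Asp: 2 codons.
Asp: 2 codons.
Ala: 4 codons.
Leu: 6 codons.
2 × 1 × 4 × 2 × 2 × 4 × 6 = 768.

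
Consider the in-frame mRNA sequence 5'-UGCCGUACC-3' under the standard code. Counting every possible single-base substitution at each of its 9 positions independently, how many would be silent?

7

Codon 1 (UGC, Cys): 1 synonymous substitution.
Codon 2 (CGU, Arg): 3 synonymous substitutions.
Codon 3 (ACC, Thr): 3 synonymous substitutions.
Total: 1 + 3 + 3 = 7.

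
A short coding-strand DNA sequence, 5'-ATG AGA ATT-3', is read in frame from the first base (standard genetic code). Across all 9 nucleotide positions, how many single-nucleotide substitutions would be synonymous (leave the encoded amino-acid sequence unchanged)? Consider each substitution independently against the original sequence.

Codon 1 (ATG, Met): 0 synonymous substitutions.
Codon 2 (AGA, Arg): 2 synonymous substitutions.
Codon 3 (ATT, Ile): 2 synonymous substitutions.
Total: 0 + 2 + 2 = 4.

4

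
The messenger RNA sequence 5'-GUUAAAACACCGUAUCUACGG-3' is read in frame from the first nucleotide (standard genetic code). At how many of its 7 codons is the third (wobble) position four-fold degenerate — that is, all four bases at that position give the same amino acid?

Codon 1 GUU (Val): third position 4-fold.
Codon 2 AAA (Lys): third position 2-fold.
Codon 3 ACA (Thr): third position 4-fold.
Codon 4 CCG (Pro): third position 4-fold.
Codon 5 UAU (Tyr): third position 2-fold.
Codon 6 CUA (Leu): third position 4-fold.
Codon 7 CGG (Arg): third position 4-fold.
Four-fold degenerate third positions: 5.

5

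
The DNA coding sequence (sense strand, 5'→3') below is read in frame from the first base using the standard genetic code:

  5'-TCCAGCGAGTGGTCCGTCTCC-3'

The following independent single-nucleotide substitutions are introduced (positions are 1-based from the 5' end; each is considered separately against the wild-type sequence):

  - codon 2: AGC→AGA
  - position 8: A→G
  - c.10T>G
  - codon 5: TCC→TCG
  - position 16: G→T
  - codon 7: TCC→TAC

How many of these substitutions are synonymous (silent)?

1

Codon 2: AGC (Ser) → AGA (Arg) — missense.
Codon 3: GAG (Glu) → GGG (Gly) — missense.
Codon 4: TGG (Trp) → GGG (Gly) — missense.
Codon 5: TCC (Ser) → TCG (Ser) — synonymous.
Codon 6: GTC (Val) → TTC (Phe) — missense.
Codon 7: TCC (Ser) → TAC (Tyr) — missense.
Synonymous: 1 of 6.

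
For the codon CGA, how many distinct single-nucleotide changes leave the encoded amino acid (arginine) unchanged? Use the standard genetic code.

Position 1: AGA → 1 synonymous.
Position 2: none → 0 synonymous.
Position 3: CGU, CGC, CGG → 3 synonymous.
Total: 1 + 0 + 3 = 4.

4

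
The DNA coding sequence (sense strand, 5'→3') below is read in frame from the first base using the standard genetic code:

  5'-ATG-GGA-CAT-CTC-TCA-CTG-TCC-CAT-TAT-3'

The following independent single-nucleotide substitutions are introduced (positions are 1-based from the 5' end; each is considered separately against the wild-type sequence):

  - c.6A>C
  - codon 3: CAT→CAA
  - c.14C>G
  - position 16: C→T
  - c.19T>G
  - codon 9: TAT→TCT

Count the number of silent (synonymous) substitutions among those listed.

Codon 2: GGA (Gly) → GGC (Gly) — synonymous.
Codon 3: CAT (His) → CAA (Gln) — missense.
Codon 5: TCA (Ser) → TGA (Stop) — nonsense.
Codon 6: CTG (Leu) → TTG (Leu) — synonymous.
Codon 7: TCC (Ser) → GCC (Ala) — missense.
Codon 9: TAT (Tyr) → TCT (Ser) — missense.
Synonymous: 2 of 6.

2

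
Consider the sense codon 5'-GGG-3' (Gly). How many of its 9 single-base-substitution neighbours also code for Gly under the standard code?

Position 1: none → 0 synonymous.
Position 2: none → 0 synonymous.
Position 3: GGU, GGC, GGA → 3 synonymous.
Total: 0 + 0 + 3 = 3.

3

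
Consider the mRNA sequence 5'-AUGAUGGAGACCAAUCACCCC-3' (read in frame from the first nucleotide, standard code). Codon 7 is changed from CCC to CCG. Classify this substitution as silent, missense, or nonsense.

silent

Position 21 falls in codon 7: CCC → Pro.
After the substitution the codon is CCG → Pro.
Both encode Pro, so the change is synonymous.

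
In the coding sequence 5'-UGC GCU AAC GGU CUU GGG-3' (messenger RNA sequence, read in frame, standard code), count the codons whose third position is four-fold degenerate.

4

Codon 1 UGC (Cys): third position 2-fold.
Codon 2 GCU (Ala): third position 4-fold.
Codon 3 AAC (Asn): third position 2-fold.
Codon 4 GGU (Gly): third position 4-fold.
Codon 5 CUU (Leu): third position 4-fold.
Codon 6 GGG (Gly): third position 4-fold.
Four-fold degenerate third positions: 4.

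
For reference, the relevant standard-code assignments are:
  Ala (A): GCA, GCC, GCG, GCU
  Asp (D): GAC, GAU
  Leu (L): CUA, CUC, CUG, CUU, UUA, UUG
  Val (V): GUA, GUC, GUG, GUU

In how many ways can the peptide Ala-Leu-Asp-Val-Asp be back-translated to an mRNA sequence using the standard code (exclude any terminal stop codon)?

384

Ala: 4 codons.
Leu: 6 codons.
Asp: 2 codons.
Val: 4 codons.
Asp: 2 codons.
4 × 6 × 2 × 4 × 2 = 384.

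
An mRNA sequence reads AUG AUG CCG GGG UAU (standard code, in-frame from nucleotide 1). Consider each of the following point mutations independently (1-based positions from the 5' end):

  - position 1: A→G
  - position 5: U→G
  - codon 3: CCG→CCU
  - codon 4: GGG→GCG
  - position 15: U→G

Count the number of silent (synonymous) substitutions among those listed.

1

Codon 1: AUG (Met) → GUG (Val) — missense.
Codon 2: AUG (Met) → AGG (Arg) — missense.
Codon 3: CCG (Pro) → CCU (Pro) — synonymous.
Codon 4: GGG (Gly) → GCG (Ala) — missense.
Codon 5: UAU (Tyr) → UAG (Stop) — nonsense.
Synonymous: 1 of 5.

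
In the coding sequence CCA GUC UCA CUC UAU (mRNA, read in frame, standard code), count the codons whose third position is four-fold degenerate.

Codon 1 CCA (Pro): third position 4-fold.
Codon 2 GUC (Val): third position 4-fold.
Codon 3 UCA (Ser): third position 4-fold.
Codon 4 CUC (Leu): third position 4-fold.
Codon 5 UAU (Tyr): third position 2-fold.
Four-fold degenerate third positions: 4.

4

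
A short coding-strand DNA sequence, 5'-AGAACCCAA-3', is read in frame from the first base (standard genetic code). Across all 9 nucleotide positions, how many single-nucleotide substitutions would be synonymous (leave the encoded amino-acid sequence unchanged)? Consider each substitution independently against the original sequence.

6

Codon 1 (AGA, Arg): 2 synonymous substitutions.
Codon 2 (ACC, Thr): 3 synonymous substitutions.
Codon 3 (CAA, Gln): 1 synonymous substitution.
Total: 2 + 3 + 1 = 6.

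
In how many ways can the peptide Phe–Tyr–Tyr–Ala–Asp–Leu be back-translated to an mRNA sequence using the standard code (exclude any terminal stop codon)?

384

Phe: 2 codons.
Tyr: 2 codons.
Tyr: 2 codons.
Ala: 4 codons.
Asp: 2 codons.
Leu: 6 codons.
2 × 2 × 2 × 4 × 2 × 6 = 384.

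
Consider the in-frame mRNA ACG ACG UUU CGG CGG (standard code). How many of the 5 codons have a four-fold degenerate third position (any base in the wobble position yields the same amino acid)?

4

Codon 1 ACG (Thr): third position 4-fold.
Codon 2 ACG (Thr): third position 4-fold.
Codon 3 UUU (Phe): third position 2-fold.
Codon 4 CGG (Arg): third position 4-fold.
Codon 5 CGG (Arg): third position 4-fold.
Four-fold degenerate third positions: 4.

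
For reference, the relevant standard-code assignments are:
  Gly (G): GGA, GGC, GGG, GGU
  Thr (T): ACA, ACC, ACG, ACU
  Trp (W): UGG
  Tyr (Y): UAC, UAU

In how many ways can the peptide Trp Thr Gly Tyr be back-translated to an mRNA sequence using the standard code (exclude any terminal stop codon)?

Trp: 1 codon.
Thr: 4 codons.
Gly: 4 codons.
Tyr: 2 codons.
1 × 4 × 4 × 2 = 32.

32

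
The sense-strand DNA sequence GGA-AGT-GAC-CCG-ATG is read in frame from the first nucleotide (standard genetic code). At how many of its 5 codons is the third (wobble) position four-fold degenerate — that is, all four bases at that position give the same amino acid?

2

Codon 1 GGA (Gly): third position 4-fold.
Codon 2 AGT (Ser): third position 2-fold.
Codon 3 GAC (Asp): third position 2-fold.
Codon 4 CCG (Pro): third position 4-fold.
Codon 5 ATG (Met): third position 1-fold.
Four-fold degenerate third positions: 2.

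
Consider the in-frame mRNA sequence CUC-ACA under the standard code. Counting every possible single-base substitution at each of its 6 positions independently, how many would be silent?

6

Codon 1 (CUC, Leu): 3 synonymous substitutions.
Codon 2 (ACA, Thr): 3 synonymous substitutions.
Total: 3 + 3 = 6.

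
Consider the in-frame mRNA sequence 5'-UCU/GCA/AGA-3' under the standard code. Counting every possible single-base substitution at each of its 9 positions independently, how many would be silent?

Codon 1 (UCU, Ser): 3 synonymous substitutions.
Codon 2 (GCA, Ala): 3 synonymous substitutions.
Codon 3 (AGA, Arg): 2 synonymous substitutions.
Total: 3 + 3 + 2 = 8.

8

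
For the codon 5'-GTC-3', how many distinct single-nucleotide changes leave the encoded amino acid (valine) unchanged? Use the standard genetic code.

Position 1: none → 0 synonymous.
Position 2: none → 0 synonymous.
Position 3: GTT, GTA, GTG → 3 synonymous.
Total: 0 + 0 + 3 = 3.

3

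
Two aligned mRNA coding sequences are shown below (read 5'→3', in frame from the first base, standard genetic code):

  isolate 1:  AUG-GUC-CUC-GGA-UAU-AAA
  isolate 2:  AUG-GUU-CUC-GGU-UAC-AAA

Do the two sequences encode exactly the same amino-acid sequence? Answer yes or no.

Codon 1: AUG Met / AUG Met — identical.
Codon 2: GUC Val / GUU Val — synonymous.
Codon 3: CUC Leu / CUC Leu — identical.
Codon 4: GGA Gly / GGU Gly — synonymous.
Codon 5: UAU Tyr / UAC Tyr — synonymous.
Codon 6: AAA Lys / AAA Lys — identical.
Nonsynonymous differences: 0 → same protein.

yes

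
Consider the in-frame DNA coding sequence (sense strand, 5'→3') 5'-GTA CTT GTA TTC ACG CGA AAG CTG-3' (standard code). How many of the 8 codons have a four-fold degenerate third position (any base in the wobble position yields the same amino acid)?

Codon 1 GTA (Val): third position 4-fold.
Codon 2 CTT (Leu): third position 4-fold.
Codon 3 GTA (Val): third position 4-fold.
Codon 4 TTC (Phe): third position 2-fold.
Codon 5 ACG (Thr): third position 4-fold.
Codon 6 CGA (Arg): third position 4-fold.
Codon 7 AAG (Lys): third position 2-fold.
Codon 8 CTG (Leu): third position 4-fold.
Four-fold degenerate third positions: 6.

6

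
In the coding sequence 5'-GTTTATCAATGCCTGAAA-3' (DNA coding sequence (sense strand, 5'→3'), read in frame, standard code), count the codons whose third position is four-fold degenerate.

2

Codon 1 GTT (Val): third position 4-fold.
Codon 2 TAT (Tyr): third position 2-fold.
Codon 3 CAA (Gln): third position 2-fold.
Codon 4 TGC (Cys): third position 2-fold.
Codon 5 CTG (Leu): third position 4-fold.
Codon 6 AAA (Lys): third position 2-fold.
Four-fold degenerate third positions: 2.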